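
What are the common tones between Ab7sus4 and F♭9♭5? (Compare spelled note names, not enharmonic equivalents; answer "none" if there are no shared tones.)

Ab7sus4 = Ab, Db, Eb, Gb.
F♭9♭5 = Fb, Ab, Cbb, Ebb, Gb.
Shared: Ab, Gb.

Ab Gb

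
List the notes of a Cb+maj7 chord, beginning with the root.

Root C♭, quality augmented major seventh:
root → C♭
3rd (major 3rd) → E♭
5th (augmented 5th) → G
7th (major 7th) → B♭

C♭ E♭ G B♭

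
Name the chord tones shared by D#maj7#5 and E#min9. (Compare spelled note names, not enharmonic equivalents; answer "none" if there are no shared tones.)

D♯ F𝄪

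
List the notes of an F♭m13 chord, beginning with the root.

F♭m13: minor thirteenth on Fb.
Fb — root
Abb — minor 3rd
Cb — perfect 5th
Ebb — minor 7th
Gb — major 9th
Bbb — perfect 11th
Db — major 13th

Fb, Abb, Cb, Ebb, Gb, Bbb, Db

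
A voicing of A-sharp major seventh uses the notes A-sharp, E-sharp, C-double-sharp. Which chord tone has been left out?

A-sharp major seventh = A-sharp, C-double-sharp, E-sharp, G-double-sharp. The voicing lacks the 7th (major 7th), G-double-sharp.

G-double-sharp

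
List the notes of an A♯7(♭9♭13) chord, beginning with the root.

A# – C## – E# – G# – B – F#

A♯7(♭9♭13): dominant seventh flat nine flat thirteen on A#.
A# — root
C## — major 3rd
E# — perfect 5th
G# — minor 7th
B — minor 9th
F# — minor 13th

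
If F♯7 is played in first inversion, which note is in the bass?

F♯7 in root position is F#–A#–C#–E.
First inversion places the third in the bass, which is A#.

A#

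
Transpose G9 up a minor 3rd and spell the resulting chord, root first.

A minor 3rd up from G is B♭, so the new chord is B♭ dominant ninth.
- root: B♭
- major 3rd: D
- perfect 5th: F
- minor 7th: A♭
- major 9th: C

B♭ – D – F – A♭ – C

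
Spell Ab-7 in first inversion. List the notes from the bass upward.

C♭ – E♭ – G♭ – A♭

Ab-7 = A♭–C♭–E♭–G♭; first inversion → third (C♭) lowest.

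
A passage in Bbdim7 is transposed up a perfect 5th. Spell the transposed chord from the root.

F A♭ C♭ E𝄫

A perfect 5th up from B♭ is F, so the new chord is F diminished seventh.
- root: F
- minor 3rd: A♭
- diminished 5th: C♭
- diminished 7th: E𝄫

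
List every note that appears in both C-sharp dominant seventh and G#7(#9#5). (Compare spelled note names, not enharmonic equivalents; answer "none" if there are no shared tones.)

G#

C-sharp dominant seventh: C# E# G# B
G#7(#9#5): G# B# D## F# A##
Common to both → G#.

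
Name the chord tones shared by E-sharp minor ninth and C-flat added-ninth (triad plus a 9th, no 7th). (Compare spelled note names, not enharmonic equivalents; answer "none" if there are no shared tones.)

none

E-sharp minor ninth: E-sharp G-sharp B-sharp D-sharp F-double-sharp
C-flat added-ninth: C-flat E-flat G-flat D-flat
Common to both → none.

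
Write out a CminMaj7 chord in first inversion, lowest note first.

Eb  G  B  C

In root position, CminMaj7 is C–Eb–G–B.
First inversion puts the third (Eb) in the bass.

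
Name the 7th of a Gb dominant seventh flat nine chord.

Gb dominant seventh flat nine is built on Gb; its 7th is a minor 7th above the root.
A seventh above G uses the letter F, and the minor 7th above Gb is Fb.

Fb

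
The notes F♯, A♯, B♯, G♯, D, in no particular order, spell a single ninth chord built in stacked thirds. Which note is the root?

Stacking in thirds gives G♯ – B♯ – D – F♯ – A♯, so G♯ is the root — G♯ dominant ninth flat five.

G♯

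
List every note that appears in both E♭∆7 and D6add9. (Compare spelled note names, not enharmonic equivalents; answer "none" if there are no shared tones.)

D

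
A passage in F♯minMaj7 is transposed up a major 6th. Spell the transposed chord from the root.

D#, F#, A#, C##

Transposed root: F# → D# (major 6th up). So we spell D# minor-major seventh:
root → D#
3rd (minor 3rd) → F#
5th (perfect 5th) → A#
7th (major 7th) → C##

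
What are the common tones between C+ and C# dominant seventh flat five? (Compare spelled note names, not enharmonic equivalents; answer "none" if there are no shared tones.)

none

C+ = C, E, G♯.
C# dominant seventh flat five = C♯, E♯, G, B.
Shared: none.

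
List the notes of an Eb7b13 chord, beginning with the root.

E♭ – G – B♭ – D♭ – C♭

Eb7b13 is a dominant seventh flat thirteen built on E♭.
- root: E♭
- major 3rd: G
- perfect 5th: B♭
- minor 7th: D♭
- minor 13th: C♭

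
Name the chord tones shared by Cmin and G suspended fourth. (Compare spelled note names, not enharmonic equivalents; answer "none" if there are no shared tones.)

Cmin: C Eb G
G suspended fourth: G C D
Common to both → C, G.

C, G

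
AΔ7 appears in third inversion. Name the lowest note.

AΔ7 = A–C#–E–G#. Third inversion → seventh in the bass = G#.

G#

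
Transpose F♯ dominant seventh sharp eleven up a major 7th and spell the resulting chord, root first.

E-sharp G-double-sharp B-sharp D-sharp A-double-sharp

Transposed root: F-sharp → E-sharp (major 7th up). So we spell E-sharp dominant seventh sharp eleven:
Root: E-sharp
Major 3rd (3rd): G-double-sharp
Perfect 5th (5th): B-sharp
Minor 7th (7th): D-sharp
Augmented 11th (11th): A-double-sharp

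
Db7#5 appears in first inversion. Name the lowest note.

F

Db7#5 in root position is Db–F–A–Cb.
First inversion places the third in the bass, which is F.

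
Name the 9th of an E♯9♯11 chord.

E♯9♯11 is built on E#; its 9th is a major 9th above the root.
A second above E uses the letter F, and the major 9th above E# is F##.

F##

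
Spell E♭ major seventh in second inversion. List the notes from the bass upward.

Bb – D – Eb – G

E♭ major seventh = Eb–G–Bb–D; second inversion → fifth (Bb) lowest.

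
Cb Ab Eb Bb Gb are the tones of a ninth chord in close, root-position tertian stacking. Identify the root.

Ab

Stacking in thirds gives Ab – Cb – Eb – Gb – Bb, so Ab is the root — Ab minor ninth.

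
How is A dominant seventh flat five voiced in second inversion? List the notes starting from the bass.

E-flat G A C-sharp

A dominant seventh flat five = A–C-sharp–E-flat–G; second inversion → fifth (E-flat) lowest.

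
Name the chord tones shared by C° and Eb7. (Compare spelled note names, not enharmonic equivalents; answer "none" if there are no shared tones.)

Eb

C° = C, Eb, Gb.
Eb7 = Eb, G, Bb, Db.
Shared: Eb.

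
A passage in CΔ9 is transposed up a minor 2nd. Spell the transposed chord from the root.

Db, F, Ab, C, Eb

Transposed root: C → Db (minor 2nd up). So we spell Db major ninth:
- root: Db
- major 3rd: F
- perfect 5th: Ab
- major 7th: C
- major 9th: Eb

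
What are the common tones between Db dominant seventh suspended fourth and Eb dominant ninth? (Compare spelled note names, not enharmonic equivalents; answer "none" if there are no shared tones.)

D-flat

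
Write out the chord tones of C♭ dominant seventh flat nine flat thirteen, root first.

C♭ dominant seventh flat nine flat thirteen is a dominant seventh flat nine flat thirteen built on C♭.
- root: C♭
- major 3rd: E♭
- perfect 5th: G♭
- minor 7th: B𝄫
- minor 9th: D𝄫
- minor 13th: A𝄫

C♭ – E♭ – G♭ – B𝄫 – D𝄫 – A𝄫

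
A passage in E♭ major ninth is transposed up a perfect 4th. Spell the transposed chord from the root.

Ab, C, Eb, G, Bb

Eb up a perfect 4th → Ab. New chord: Ab major ninth.
- root: Ab
- major 3rd: C
- perfect 5th: Eb
- major 7th: G
- major 9th: Bb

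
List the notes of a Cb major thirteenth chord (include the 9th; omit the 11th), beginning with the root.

Cb major thirteenth is a major thirteenth built on C-flat.
Root: C-flat
Major 3rd (3rd): E-flat
Perfect 5th (5th): G-flat
Major 7th (7th): B-flat
Major 9th (9th): D-flat
Major 13th (13th): A-flat

C-flat E-flat G-flat B-flat D-flat A-flat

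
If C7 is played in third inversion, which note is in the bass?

C7 in root position is C–E–G–B♭.
Third inversion places the seventh in the bass, which is B♭.

B♭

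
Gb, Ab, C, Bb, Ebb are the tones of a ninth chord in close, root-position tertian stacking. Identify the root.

Ab

Arranged so that each adjacent pair is a third by letter name: Ab – C – Ebb – Gb – Bb.
The bottom of that stack, Ab, is the root (this is Ab dominant ninth flat five).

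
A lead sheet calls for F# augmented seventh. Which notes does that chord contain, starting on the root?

F♯ A♯ C𝄪 E

Root F♯, quality augmented seventh:
Root: F♯
Major 3rd (3rd): A♯
Augmented 5th (5th): C𝄪
Minor 7th (7th): E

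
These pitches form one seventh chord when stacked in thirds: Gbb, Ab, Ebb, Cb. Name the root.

Arranged so that each adjacent pair is a third by letter name: Ab – Cb – Ebb – Gbb.
The bottom of that stack, Ab, is the root (this is Ab diminished seventh).

Ab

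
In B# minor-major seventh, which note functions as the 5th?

F-double-sharp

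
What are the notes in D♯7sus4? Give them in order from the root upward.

D♯7sus4: dominant seventh suspended fourth on D#.
- root: D#
- perfect 4th: G#
- perfect 5th: A#
- minor 7th: C#

D#, G#, A#, C#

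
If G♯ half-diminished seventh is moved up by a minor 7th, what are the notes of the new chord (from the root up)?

Transposed root: G♯ → F♯ (minor 7th up). So we spell F♯ half-diminished seventh:
Root: F♯
Minor 3rd (3rd): A
Diminished 5th (5th): C
Minor 7th (7th): E

F♯, A, C, E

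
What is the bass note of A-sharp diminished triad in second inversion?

A-sharp diminished triad = A-sharp–C-sharp–E. Second inversion → fifth in the bass = E.

E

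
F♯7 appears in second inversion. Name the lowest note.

C#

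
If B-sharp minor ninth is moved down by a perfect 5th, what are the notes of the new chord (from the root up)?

E# – G# – B# – D# – F##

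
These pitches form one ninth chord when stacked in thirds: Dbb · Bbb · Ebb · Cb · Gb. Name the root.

Stacking in thirds gives Cb – Ebb – Gb – Bbb – Dbb, so Cb is the root — Cb minor seventh flat nine.

Cb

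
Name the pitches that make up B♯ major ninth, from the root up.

B# – D## – F## – A## – C##

B♯ major ninth: major ninth on B#.
root → B#
3rd (major 3rd) → D##
5th (perfect 5th) → F##
7th (major 7th) → A##
9th (major 9th) → C##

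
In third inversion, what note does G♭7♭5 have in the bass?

Fb

G♭7♭5 = Gb–Bb–Dbb–Fb. Third inversion → seventh in the bass = Fb.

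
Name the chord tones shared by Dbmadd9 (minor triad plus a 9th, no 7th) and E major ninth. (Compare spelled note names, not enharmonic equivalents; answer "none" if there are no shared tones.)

Dbmadd9 = D♭, F♭, A♭, E♭.
E major ninth = E, G♯, B, D♯, F♯.
Shared: none.

none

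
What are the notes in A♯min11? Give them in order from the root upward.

A♯min11: minor eleventh on A#.
A# — root
C# — minor 3rd
E# — perfect 5th
G# — minor 7th
B# — major 9th
D# — perfect 11th

A#  C#  E#  G#  B#  D#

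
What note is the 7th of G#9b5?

F#

Root of G#9b5 = G#. The 7th is a minor 7th: G# up a minor 7th → F#.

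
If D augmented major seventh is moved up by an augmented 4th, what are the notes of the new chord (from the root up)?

Transposed root: D → G# (augmented 4th up). So we spell G# augmented major seventh:
root → G#
3rd (major 3rd) → B#
5th (augmented 5th) → D##
7th (major 7th) → F##

G#, B#, D##, F##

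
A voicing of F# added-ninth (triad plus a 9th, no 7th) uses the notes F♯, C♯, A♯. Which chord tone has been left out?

G♯

The full F# added-ninth chord is F♯, A♯, C♯, G♯.
Comparing with the voicing, the major 9th (9th) — G♯ — is absent.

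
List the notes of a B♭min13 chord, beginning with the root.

Bb  Db  F  Ab  C  Eb  G

B♭min13: minor thirteenth on Bb.
root → Bb
3rd (minor 3rd) → Db
5th (perfect 5th) → F
7th (minor 7th) → Ab
9th (major 9th) → C
11th (perfect 11th) → Eb
13th (major 13th) → G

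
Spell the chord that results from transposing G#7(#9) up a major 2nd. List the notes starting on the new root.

A major 2nd up from G# is A#, so the new chord is A# dominant seventh sharp nine.
- root: A#
- major 3rd: C##
- perfect 5th: E#
- minor 7th: G#
- augmented 9th: B##

A#  C##  E#  G#  B##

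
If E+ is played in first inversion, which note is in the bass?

G#

E+ = E–G#–B#. First inversion → third in the bass = G#.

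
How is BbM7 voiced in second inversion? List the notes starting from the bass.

F – A – Bb – D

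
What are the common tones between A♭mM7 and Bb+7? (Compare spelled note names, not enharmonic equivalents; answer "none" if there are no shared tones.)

A♭mM7: Ab Cb Eb G
Bb+7: Bb D F# Ab
Common to both → Ab.

Ab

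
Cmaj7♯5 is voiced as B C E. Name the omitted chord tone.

The full Cmaj7♯5 chord is C, E, G♯, B.
Comparing with the voicing, the augmented 5th (5th) — G♯ — is absent.

G♯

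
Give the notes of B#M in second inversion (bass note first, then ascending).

F##  B#  D##

In root position, B#M is B#–D##–F##.
Second inversion puts the fifth (F##) in the bass.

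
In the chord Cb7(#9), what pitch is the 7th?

Cb7(#9) is built on Cb; its 7th is a minor 7th above the root.
A seventh above C uses the letter B, and the minor 7th above Cb is Bbb.

Bbb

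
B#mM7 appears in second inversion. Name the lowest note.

B#mM7 = B#–D#–F##–A##. Second inversion → fifth in the bass = F##.

F##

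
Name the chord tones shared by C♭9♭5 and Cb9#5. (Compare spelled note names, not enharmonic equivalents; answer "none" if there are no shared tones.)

C♭9♭5: Cb Eb Gbb Bbb Db
Cb9#5: Cb Eb G Bbb Db
Common to both → Cb, Eb, Bbb, Db.

Cb Eb Bbb Db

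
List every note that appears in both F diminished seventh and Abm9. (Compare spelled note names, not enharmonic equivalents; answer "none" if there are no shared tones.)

F diminished seventh = F, A♭, C♭, E𝄫.
Abm9 = A♭, C♭, E♭, G♭, B♭.
Shared: A♭, C♭.

A♭, C♭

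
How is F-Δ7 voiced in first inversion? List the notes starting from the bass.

F-Δ7 = F–A♭–C–E; first inversion → third (A♭) lowest.

A♭ C E F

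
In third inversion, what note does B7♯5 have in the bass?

A

B7♯5 in root position is B–D#–F##–A.
Third inversion places the seventh in the bass, which is A.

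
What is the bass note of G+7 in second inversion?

G+7 = G–B–D#–F. Second inversion → fifth in the bass = D#.

D#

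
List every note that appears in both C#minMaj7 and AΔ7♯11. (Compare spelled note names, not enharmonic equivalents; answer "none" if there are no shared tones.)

C#minMaj7 = C#, E, G#, B#.
AΔ7♯11 = A, C#, E, G#, D#.
Shared: C#, E, G#.

C#  E  G#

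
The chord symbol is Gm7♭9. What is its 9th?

A♭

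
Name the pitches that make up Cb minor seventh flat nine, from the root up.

Cb minor seventh flat nine: minor seventh flat nine on C-flat.
Root: C-flat
Minor 3rd (3rd): E-double-flat
Perfect 5th (5th): G-flat
Minor 7th (7th): B-double-flat
Minor 9th (9th): D-double-flat

C-flat E-double-flat G-flat B-double-flat D-double-flat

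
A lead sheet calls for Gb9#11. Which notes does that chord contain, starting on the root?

Gb, Bb, Db, Fb, Ab, C

Gb9#11: dominant ninth sharp eleven on Gb.
root → Gb
3rd (major 3rd) → Bb
5th (perfect 5th) → Db
7th (minor 7th) → Fb
9th (major 9th) → Ab
11th (augmented 11th) → C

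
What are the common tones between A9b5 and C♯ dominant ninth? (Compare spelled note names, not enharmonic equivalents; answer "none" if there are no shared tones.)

A9b5: A C♯ E♭ G B
C♯ dominant ninth: C♯ E♯ G♯ B D♯
Common to both → C♯, B.

C♯ B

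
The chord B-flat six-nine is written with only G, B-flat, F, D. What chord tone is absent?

The full B-flat six-nine chord is B-flat, D, F, G, C.
Comparing with the voicing, the major 9th (9th) — C — is absent.

C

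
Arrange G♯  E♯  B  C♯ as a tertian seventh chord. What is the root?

C♯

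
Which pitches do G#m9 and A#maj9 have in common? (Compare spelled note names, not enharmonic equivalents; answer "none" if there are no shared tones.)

A#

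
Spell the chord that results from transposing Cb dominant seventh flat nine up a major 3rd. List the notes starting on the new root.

E-flat, G, B-flat, D-flat, F-flat

C-flat up a major 3rd → E-flat. New chord: E-flat dominant seventh flat nine.
E-flat — root
G — major 3rd
B-flat — perfect 5th
D-flat — minor 7th
F-flat — minor 9th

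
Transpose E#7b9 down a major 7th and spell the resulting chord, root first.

E♯ down a major 7th → F♯. New chord: F♯ dominant seventh flat nine.
- root: F♯
- major 3rd: A♯
- perfect 5th: C♯
- minor 7th: E
- minor 9th: G

F♯ A♯ C♯ E G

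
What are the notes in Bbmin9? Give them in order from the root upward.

Bb, Db, F, Ab, C

Root Bb, quality minor ninth:
root → Bb
3rd (minor 3rd) → Db
5th (perfect 5th) → F
7th (minor 7th) → Ab
9th (major 9th) → C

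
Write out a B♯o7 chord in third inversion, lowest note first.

A, B♯, D♯, F♯

B♯o7 = B♯–D♯–F♯–A; third inversion → seventh (A) lowest.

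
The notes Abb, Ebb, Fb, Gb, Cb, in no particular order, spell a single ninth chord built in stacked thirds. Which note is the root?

Stacking in thirds gives Fb – Abb – Cb – Ebb – Gb, so Fb is the root — Fb minor ninth.

Fb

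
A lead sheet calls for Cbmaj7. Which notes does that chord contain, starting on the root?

Cbmaj7 is a major seventh built on Cb.
- root: Cb
- major 3rd: Eb
- perfect 5th: Gb
- major 7th: Bb

Cb, Eb, Gb, Bb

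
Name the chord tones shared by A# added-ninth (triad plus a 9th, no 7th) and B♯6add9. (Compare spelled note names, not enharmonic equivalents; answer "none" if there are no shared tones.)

A# added-ninth = A#, C##, E#, B#.
B♯6add9 = B#, D##, F##, G##, C##.
Shared: C##, B#.

C##, B#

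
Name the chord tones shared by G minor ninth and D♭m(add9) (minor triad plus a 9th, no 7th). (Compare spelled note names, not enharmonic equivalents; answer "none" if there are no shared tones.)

none

G minor ninth: G Bb D F A
D♭m(add9): Db Fb Ab Eb
Common to both → none.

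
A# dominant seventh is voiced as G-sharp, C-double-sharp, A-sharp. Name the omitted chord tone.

E-sharp

The full A# dominant seventh chord is A-sharp, C-double-sharp, E-sharp, G-sharp.
Comparing with the voicing, the perfect 5th (5th) — E-sharp — is absent.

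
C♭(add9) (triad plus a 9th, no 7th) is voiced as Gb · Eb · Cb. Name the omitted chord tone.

The full C♭(add9) chord is Cb, Eb, Gb, Db.
Comparing with the voicing, the major 9th (9th) — Db — is absent.

Db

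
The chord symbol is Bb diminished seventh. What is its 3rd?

D-flat

Bb diminished seventh is built on B-flat; its 3rd is a minor 3rd above the root.
A third above B uses the letter D, and the minor 3rd above B-flat is D-flat.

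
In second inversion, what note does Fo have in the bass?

Fo in root position is F–A♭–C♭.
Second inversion places the fifth in the bass, which is C♭.

C♭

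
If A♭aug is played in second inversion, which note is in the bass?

A♭aug = Ab–C–E. Second inversion → fifth in the bass = E.

E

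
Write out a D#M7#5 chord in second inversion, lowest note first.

A##, C##, D#, F##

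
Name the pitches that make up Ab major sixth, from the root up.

Root Ab, quality major sixth:
Root: Ab
Major 3rd (3rd): C
Perfect 5th (5th): Eb
Major 6th (6th): F

Ab, C, Eb, F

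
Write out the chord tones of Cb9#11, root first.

Cb9#11 is a dominant ninth sharp eleven built on C♭.
C♭ — root
E♭ — major 3rd
G♭ — perfect 5th
B𝄫 — minor 7th
D♭ — major 9th
F — augmented 11th

C♭ E♭ G♭ B𝄫 D♭ F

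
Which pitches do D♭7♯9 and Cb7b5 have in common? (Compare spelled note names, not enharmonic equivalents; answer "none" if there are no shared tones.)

Cb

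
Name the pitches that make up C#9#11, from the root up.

C#9#11: dominant ninth sharp eleven on C#.
C# — root
E# — major 3rd
G# — perfect 5th
B — minor 7th
D# — major 9th
F## — augmented 11th

C#, E#, G#, B, D#, F##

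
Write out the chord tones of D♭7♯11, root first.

Db – F – Ab – Cb – G

D♭7♯11: dominant seventh sharp eleven on Db.
Db — root
F — major 3rd
Ab — perfect 5th
Cb — minor 7th
G — augmented 11th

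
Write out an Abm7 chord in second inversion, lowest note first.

In root position, Abm7 is Ab–Cb–Eb–Gb.
Second inversion puts the fifth (Eb) in the bass.

Eb Gb Ab Cb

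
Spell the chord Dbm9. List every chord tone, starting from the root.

Db, Fb, Ab, Cb, Eb

Root Db, quality minor ninth:
root → Db
3rd (minor 3rd) → Fb
5th (perfect 5th) → Ab
7th (minor 7th) → Cb
9th (major 9th) → Eb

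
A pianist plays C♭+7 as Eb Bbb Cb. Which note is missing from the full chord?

C♭+7 = Cb, Eb, G, Bbb. The voicing lacks the 5th (augmented 5th), G.

G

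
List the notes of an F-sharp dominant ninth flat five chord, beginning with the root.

F# A# C E G#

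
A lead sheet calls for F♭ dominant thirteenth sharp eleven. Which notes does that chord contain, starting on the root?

F♭ dominant thirteenth sharp eleven: dominant thirteenth sharp eleven on Fb.
Fb — root
Ab — major 3rd
Cb — perfect 5th
Ebb — minor 7th
Gb — major 9th
Bb — augmented 11th
Db — major 13th

Fb, Ab, Cb, Ebb, Gb, Bb, Db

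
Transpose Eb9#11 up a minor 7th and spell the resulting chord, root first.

A minor 7th up from Eb is Db, so the new chord is Db dominant ninth sharp eleven.
- root: Db
- major 3rd: F
- perfect 5th: Ab
- minor 7th: Cb
- major 9th: Eb
- augmented 11th: G

Db  F  Ab  Cb  Eb  G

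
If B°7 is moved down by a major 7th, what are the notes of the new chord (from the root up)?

A major 7th down from B is C, so the new chord is C diminished seventh.
root → C
3rd (minor 3rd) → Eb
5th (diminished 5th) → Gb
7th (diminished 7th) → Bbb

C  Eb  Gb  Bbb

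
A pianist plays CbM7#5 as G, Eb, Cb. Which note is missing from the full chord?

Bb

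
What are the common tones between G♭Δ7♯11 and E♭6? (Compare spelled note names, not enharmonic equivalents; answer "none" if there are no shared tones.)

B♭, C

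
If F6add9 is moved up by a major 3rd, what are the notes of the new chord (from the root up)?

F up a major 3rd → A. New chord: A six-nine.
Root: A
Major 3rd (3rd): C♯
Perfect 5th (5th): E
Major 6th (6th): F♯
Major 9th (9th): B

A C♯ E F♯ B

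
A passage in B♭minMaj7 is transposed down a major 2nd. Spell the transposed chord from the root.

A♭, C♭, E♭, G

A major 2nd down from B♭ is A♭, so the new chord is A♭ minor-major seventh.
Root: A♭
Minor 3rd (3rd): C♭
Perfect 5th (5th): E♭
Major 7th (7th): G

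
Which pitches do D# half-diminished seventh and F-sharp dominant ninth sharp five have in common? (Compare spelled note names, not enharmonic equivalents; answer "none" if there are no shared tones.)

D# half-diminished seventh = D-sharp, F-sharp, A, C-sharp.
F-sharp dominant ninth sharp five = F-sharp, A-sharp, C-double-sharp, E, G-sharp.
Shared: F-sharp.

F-sharp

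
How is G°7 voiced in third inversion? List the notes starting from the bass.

G°7 = G–Bb–Db–Fb; third inversion → seventh (Fb) lowest.

Fb  G  Bb  Db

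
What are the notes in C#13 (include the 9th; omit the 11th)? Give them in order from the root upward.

C#, E#, G#, B, D#, A#

C#13: dominant thirteenth on C#.
Root: C#
Major 3rd (3rd): E#
Perfect 5th (5th): G#
Minor 7th (7th): B
Major 9th (9th): D#
Major 13th (13th): A#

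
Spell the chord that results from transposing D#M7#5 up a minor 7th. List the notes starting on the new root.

C#  E#  G##  B#

D# up a minor 7th → C#. New chord: C# augmented major seventh.
root → C#
3rd (major 3rd) → E#
5th (augmented 5th) → G##
7th (major 7th) → B#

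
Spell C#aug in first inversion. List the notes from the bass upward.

E♯  G𝄪  C♯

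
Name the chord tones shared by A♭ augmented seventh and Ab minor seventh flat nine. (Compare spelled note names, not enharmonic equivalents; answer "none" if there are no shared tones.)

Ab, Gb

A♭ augmented seventh: Ab C E Gb
Ab minor seventh flat nine: Ab Cb Eb Gb Bbb
Common to both → Ab, Gb.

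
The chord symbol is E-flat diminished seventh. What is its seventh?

D-double-flat

E-flat diminished seventh is built on E-flat; its 7th is a diminished 7th above the root.
A seventh above E uses the letter D, and the diminished 7th above E-flat is D-double-flat.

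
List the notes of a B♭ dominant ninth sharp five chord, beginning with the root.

Bb, D, F#, Ab, C

Root Bb, quality dominant ninth sharp five:
Root: Bb
Major 3rd (3rd): D
Augmented 5th (5th): F#
Minor 7th (7th): Ab
Major 9th (9th): C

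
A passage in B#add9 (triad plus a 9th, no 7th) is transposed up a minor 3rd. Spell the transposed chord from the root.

D#  F##  A#  E#

B# up a minor 3rd → D#. New chord: D# added-ninth.
Root: D#
Major 3rd (3rd): F##
Perfect 5th (5th): A#
Major 9th (9th): E#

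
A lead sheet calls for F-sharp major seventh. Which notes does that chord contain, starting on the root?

F♯, A♯, C♯, E♯

F-sharp major seventh is a major seventh built on F♯.
- root: F♯
- major 3rd: A♯
- perfect 5th: C♯
- major 7th: E♯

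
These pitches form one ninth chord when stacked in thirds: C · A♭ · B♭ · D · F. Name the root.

Arranged so that each adjacent pair is a third by letter name: B♭ – D – F – A♭ – C.
The bottom of that stack, B♭, is the root (this is B♭ dominant ninth).

B♭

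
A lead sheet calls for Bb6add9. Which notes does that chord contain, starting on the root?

Bb, D, F, G, C

Bb6add9 is a six-nine built on Bb.
- root: Bb
- major 3rd: D
- perfect 5th: F
- major 6th: G
- major 9th: C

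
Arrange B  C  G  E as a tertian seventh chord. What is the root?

Stacking in thirds gives C – E – G – B, so C is the root — C major seventh.

C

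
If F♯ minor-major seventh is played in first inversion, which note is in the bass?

A

F♯ minor-major seventh = F-sharp–A–C-sharp–E-sharp. First inversion → third in the bass = A.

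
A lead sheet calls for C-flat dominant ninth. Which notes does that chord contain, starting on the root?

C-flat, E-flat, G-flat, B-double-flat, D-flat

Root C-flat, quality dominant ninth:
C-flat — root
E-flat — major 3rd
G-flat — perfect 5th
B-double-flat — minor 7th
D-flat — major 9th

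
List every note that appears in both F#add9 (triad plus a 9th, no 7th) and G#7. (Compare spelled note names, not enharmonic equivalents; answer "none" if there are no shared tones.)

F#add9 = F♯, A♯, C♯, G♯.
G#7 = G♯, B♯, D♯, F♯.
Shared: F♯, G♯.

F♯  G♯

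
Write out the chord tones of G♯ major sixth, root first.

G-sharp, B-sharp, D-sharp, E-sharp

G♯ major sixth: major sixth on G-sharp.
root → G-sharp
3rd (major 3rd) → B-sharp
5th (perfect 5th) → D-sharp
6th (major 6th) → E-sharp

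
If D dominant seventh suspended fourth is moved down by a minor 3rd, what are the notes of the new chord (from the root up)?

D down a minor 3rd → B. New chord: B dominant seventh suspended fourth.
B — root
E — perfect 4th
F# — perfect 5th
A — minor 7th

B  E  F#  A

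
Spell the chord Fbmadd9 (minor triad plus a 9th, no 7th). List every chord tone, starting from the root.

Fb, Abb, Cb, Gb

Root Fb, quality minor added-ninth:
root → Fb
3rd (minor 3rd) → Abb
5th (perfect 5th) → Cb
9th (major 9th) → Gb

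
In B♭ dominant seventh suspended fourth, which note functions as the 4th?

E-flat

B♭ dominant seventh suspended fourth is built on B-flat; its 4th is a perfect 4th above the root.
A fourth above B uses the letter E, and the perfect 4th above B-flat is E-flat.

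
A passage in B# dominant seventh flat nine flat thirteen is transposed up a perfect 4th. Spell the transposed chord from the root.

E-sharp  G-double-sharp  B-sharp  D-sharp  F-sharp  C-sharp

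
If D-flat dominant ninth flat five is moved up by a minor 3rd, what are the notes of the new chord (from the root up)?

A minor 3rd up from Db is Fb, so the new chord is Fb dominant ninth flat five.
Root: Fb
Major 3rd (3rd): Ab
Diminished 5th (5th): Cbb
Minor 7th (7th): Ebb
Major 9th (9th): Gb

Fb Ab Cbb Ebb Gb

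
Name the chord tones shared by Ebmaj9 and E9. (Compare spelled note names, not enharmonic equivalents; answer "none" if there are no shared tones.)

Ebmaj9: Eb G Bb D F
E9: E G# B D F#
Common to both → D.

D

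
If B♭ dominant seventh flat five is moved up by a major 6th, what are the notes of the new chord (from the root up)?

B-flat up a major 6th → G. New chord: G dominant seventh flat five.
- root: G
- major 3rd: B
- diminished 5th: D-flat
- minor 7th: F

G, B, D-flat, F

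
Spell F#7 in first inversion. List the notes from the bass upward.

F#7 = F#–A#–C#–E; first inversion → third (A#) lowest.

A#, C#, E, F#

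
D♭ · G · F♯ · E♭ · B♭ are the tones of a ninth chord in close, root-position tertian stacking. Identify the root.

Arranged so that each adjacent pair is a third by letter name: E♭ – G – B♭ – D♭ – F♯.
The bottom of that stack, E♭, is the root (this is E♭ dominant seventh sharp nine).

E♭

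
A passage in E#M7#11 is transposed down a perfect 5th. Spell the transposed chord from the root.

E# down a perfect 5th → A#. New chord: A# major seventh sharp eleven.
A# — root
C## — major 3rd
E# — perfect 5th
G## — major 7th
D## — augmented 11th

A# – C## – E# – G## – D##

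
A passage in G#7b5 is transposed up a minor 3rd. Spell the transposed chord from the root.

A minor 3rd up from G# is B, so the new chord is B dominant seventh flat five.
Root: B
Major 3rd (3rd): D#
Diminished 5th (5th): F
Minor 7th (7th): A

B – D# – F – A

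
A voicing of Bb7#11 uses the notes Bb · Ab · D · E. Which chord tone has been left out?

F

Bb7#11 = Bb, D, F, Ab, E. The voicing lacks the 5th (perfect 5th), F.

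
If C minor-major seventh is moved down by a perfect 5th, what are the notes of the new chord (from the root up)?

Transposed root: C → F (perfect 5th down). So we spell F minor-major seventh:
- root: F
- minor 3rd: Ab
- perfect 5th: C
- major 7th: E

F Ab C E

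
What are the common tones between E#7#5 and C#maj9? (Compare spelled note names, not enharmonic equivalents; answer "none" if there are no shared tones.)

E#  D#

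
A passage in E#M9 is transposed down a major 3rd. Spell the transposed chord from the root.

C# E# G# B# D#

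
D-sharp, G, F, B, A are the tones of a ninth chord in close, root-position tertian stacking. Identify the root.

G

Arranged so that each adjacent pair is a third by letter name: G – B – D-sharp – F – A.
The bottom of that stack, G, is the root (this is G dominant ninth sharp five).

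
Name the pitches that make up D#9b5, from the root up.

D#9b5: dominant ninth flat five on D#.
- root: D#
- major 3rd: F##
- diminished 5th: A
- minor 7th: C#
- major 9th: E#

D#  F##  A  C#  E#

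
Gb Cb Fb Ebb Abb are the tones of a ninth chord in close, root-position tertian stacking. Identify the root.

Stacking in thirds gives Fb – Abb – Cb – Ebb – Gb, so Fb is the root — Fb minor ninth.

Fb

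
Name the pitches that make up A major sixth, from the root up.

A  C-sharp  E  F-sharp

A major sixth: major sixth on A.
- root: A
- major 3rd: C-sharp
- perfect 5th: E
- major 6th: F-sharp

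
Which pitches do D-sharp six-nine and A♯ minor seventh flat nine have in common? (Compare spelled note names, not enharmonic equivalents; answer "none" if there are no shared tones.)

A♯  E♯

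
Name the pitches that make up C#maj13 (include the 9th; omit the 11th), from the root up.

Root C♯, quality major thirteenth:
C♯ — root
E♯ — major 3rd
G♯ — perfect 5th
B♯ — major 7th
D♯ — major 9th
A♯ — major 13th

C♯, E♯, G♯, B♯, D♯, A♯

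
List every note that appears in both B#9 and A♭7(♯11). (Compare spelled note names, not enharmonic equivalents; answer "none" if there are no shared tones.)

B#9 = B#, D##, F##, A#, C##.
A♭7(♯11) = Ab, C, Eb, Gb, D.
Shared: none.

none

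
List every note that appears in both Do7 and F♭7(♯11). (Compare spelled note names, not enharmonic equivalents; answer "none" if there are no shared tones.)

A♭, C♭

Do7: D F A♭ C♭
F♭7(♯11): F♭ A♭ C♭ E𝄫 B♭
Common to both → A♭, C♭.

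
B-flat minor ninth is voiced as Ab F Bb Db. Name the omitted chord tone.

The full B-flat minor ninth chord is Bb, Db, F, Ab, C.
Comparing with the voicing, the major 9th (9th) — C — is absent.

C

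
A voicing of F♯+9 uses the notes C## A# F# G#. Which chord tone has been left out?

E

F♯+9 = F#, A#, C##, E, G#. The voicing lacks the 7th (minor 7th), E.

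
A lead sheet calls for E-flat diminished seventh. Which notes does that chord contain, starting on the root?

Eb – Gb – Bbb – Dbb

E-flat diminished seventh is a diminished seventh built on Eb.
Root: Eb
Minor 3rd (3rd): Gb
Diminished 5th (5th): Bbb
Diminished 7th (7th): Dbb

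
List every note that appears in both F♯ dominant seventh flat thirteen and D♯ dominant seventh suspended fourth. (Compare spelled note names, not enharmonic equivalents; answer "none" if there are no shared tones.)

A-sharp  C-sharp

F♯ dominant seventh flat thirteen: F-sharp A-sharp C-sharp E D
D♯ dominant seventh suspended fourth: D-sharp G-sharp A-sharp C-sharp
Common to both → A-sharp, C-sharp.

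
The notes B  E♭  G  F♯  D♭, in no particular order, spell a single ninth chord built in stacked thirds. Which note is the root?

E♭

Stacking in thirds gives E♭ – G – B – D♭ – F♯, so E♭ is the root — E♭ dominant seventh sharp nine sharp five.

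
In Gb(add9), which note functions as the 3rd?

Gb(add9) is built on Gb; its 3rd is a major 3rd above the root.
A third above G uses the letter B, and the major 3rd above Gb is Bb.

Bb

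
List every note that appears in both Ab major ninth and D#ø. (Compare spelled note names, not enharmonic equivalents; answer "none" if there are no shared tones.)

none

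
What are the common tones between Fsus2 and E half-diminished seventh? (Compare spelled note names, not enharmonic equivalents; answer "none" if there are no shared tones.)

G

Fsus2: F G C
E half-diminished seventh: E G Bb D
Common to both → G.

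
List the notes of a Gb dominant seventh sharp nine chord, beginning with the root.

G-flat  B-flat  D-flat  F-flat  A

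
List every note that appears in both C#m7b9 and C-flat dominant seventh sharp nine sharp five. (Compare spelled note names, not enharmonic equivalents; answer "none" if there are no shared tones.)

D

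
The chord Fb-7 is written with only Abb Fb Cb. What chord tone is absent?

Ebb

The full Fb-7 chord is Fb, Abb, Cb, Ebb.
Comparing with the voicing, the minor 7th (7th) — Ebb — is absent.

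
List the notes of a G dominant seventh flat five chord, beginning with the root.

G, B, D-flat, F

G dominant seventh flat five is a dominant seventh flat five built on G.
root → G
3rd (major 3rd) → B
5th (diminished 5th) → D-flat
7th (minor 7th) → F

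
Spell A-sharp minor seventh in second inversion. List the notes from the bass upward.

A-sharp minor seventh = A-sharp–C-sharp–E-sharp–G-sharp; second inversion → fifth (E-sharp) lowest.

E-sharp  G-sharp  A-sharp  C-sharp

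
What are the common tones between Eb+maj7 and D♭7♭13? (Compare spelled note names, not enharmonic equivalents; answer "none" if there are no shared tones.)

none

Eb+maj7 = Eb, G, B, D.
D♭7♭13 = Db, F, Ab, Cb, Bbb.
Shared: none.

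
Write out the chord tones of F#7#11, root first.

F♯ A♯ C♯ E B♯

Root F♯, quality dominant seventh sharp eleven:
root → F♯
3rd (major 3rd) → A♯
5th (perfect 5th) → C♯
7th (minor 7th) → E
11th (augmented 11th) → B♯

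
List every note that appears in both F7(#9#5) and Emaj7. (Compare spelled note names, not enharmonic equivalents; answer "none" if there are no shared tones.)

F7(#9#5): F A C# Eb G#
Emaj7: E G# B D#
Common to both → G#.

G#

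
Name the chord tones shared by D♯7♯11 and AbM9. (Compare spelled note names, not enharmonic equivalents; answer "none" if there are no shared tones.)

none

D♯7♯11 = D#, F##, A#, C#, G##.
AbM9 = Ab, C, Eb, G, Bb.
Shared: none.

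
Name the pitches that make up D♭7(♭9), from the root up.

D♭, F, A♭, C♭, E𝄫

D♭7(♭9): dominant seventh flat nine on D♭.
- root: D♭
- major 3rd: F
- perfect 5th: A♭
- minor 7th: C♭
- minor 9th: E𝄫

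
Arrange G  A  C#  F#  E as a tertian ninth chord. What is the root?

F#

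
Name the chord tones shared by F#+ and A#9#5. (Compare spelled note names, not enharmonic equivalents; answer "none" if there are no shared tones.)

F#+: F# A# C##
A#9#5: A# C## E## G# B#
Common to both → A#, C##.

A#, C##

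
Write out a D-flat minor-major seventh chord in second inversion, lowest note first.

Ab, C, Db, Fb

In root position, D-flat minor-major seventh is Db–Fb–Ab–C.
Second inversion puts the fifth (Ab) in the bass.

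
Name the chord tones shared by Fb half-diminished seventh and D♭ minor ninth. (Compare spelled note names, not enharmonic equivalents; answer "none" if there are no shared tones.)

F-flat

Fb half-diminished seventh = F-flat, A-double-flat, C-double-flat, E-double-flat.
D♭ minor ninth = D-flat, F-flat, A-flat, C-flat, E-flat.
Shared: F-flat.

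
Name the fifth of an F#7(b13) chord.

Root of F#7(b13) = F♯. The 5th is a perfect 5th: F♯ up a perfect 5th → C♯.

C♯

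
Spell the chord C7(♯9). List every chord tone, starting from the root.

C, E, G, Bb, D#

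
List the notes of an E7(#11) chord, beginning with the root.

E7(#11) is a dominant seventh sharp eleven built on E.
Root: E
Major 3rd (3rd): G#
Perfect 5th (5th): B
Minor 7th (7th): D
Augmented 11th (11th): A#

E  G#  B  D  A#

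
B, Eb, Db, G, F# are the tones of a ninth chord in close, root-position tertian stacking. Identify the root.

Eb

Stacking in thirds gives Eb – G – B – Db – F#, so Eb is the root — Eb dominant seventh sharp nine sharp five.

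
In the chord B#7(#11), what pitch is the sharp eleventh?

E##

B#7(#11) is built on B#; its 11th is an augmented 11th above the root.
A fourth above B uses the letter E, and the augmented 11th above B# is E##.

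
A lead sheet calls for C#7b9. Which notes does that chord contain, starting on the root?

Root C#, quality dominant seventh flat nine:
- root: C#
- major 3rd: E#
- perfect 5th: G#
- minor 7th: B
- minor 9th: D

C#, E#, G#, B, D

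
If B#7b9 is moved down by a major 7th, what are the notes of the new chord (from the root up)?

C#, E#, G#, B, D

A major 7th down from B# is C#, so the new chord is C# dominant seventh flat nine.
Root: C#
Major 3rd (3rd): E#
Perfect 5th (5th): G#
Minor 7th (7th): B
Minor 9th (9th): D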